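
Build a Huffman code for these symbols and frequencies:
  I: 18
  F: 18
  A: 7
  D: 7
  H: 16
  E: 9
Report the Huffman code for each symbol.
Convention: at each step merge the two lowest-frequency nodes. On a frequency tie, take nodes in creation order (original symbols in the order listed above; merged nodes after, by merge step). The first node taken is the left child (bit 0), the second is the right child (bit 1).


Huffman tree construction:
Step 1: Merge A(7) + D(7) = 14
Step 2: Merge E(9) + (A+D)(14) = 23
Step 3: Merge H(16) + I(18) = 34
Step 4: Merge F(18) + (E+(A+D))(23) = 41
Step 5: Merge (H+I)(34) + (F+(E+(A+D)))(41) = 75
Read each symbol's code off the tree from the root (left child = 0, right child = 1).

Codes:
  I: 01 (length 2)
  F: 10 (length 2)
  A: 1110 (length 4)
  D: 1111 (length 4)
  H: 00 (length 2)
  E: 110 (length 3)
Average code length: 187/75 = 2.4933 bits/symbol


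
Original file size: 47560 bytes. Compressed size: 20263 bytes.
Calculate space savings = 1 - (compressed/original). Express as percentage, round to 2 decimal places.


ratio = compressed/original = 20263/47560 = 0.426051
savings = 1 - ratio = 1 - 0.426051 = 0.573949
as a percentage: 0.573949 * 100 = 57.39%

Space savings = 1 - 20263/47560 = 57.39%


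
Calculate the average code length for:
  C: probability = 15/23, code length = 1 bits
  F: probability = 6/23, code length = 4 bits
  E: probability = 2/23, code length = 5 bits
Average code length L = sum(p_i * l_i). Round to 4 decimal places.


Weighted contributions p_i * l_i:
  C: (15/23) * 1 = 15/23
  F: (6/23) * 4 = 24/23
  E: (2/23) * 5 = 10/23
Sum = (15 + 24 + 10)/23 = 49/23

L = 49/23 = 2.1304 bits/symbol


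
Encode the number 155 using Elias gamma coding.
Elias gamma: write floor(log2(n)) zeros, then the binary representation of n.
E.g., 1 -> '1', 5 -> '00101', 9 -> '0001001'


num_bits = floor(log2(155)) + 1 = 8
leading_zeros = num_bits - 1 = 7
binary(155) = 10011011

Elias gamma(155) = '0000000' + '10011011' = 000000010011011 (15 bits)


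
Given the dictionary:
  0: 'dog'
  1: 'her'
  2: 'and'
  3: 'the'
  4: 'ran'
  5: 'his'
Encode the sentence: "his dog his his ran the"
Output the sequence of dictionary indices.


Look up each word in the dictionary:
  'his' -> 5
  'dog' -> 0
  'his' -> 5
  'his' -> 5
  'ran' -> 4
  'the' -> 3

Encoded: [5, 0, 5, 5, 4, 3]


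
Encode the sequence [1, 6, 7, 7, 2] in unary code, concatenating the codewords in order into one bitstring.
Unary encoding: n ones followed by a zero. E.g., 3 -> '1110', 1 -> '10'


Encode each number as n ones followed by a terminating 0:
  1 -> 10 (2 bits)
  6 -> 1111110 (7 bits)
  7 -> 11111110 (8 bits)
  7 -> 11111110 (8 bits)
  2 -> 110 (3 bits)
Total length = 2 + 7 + 8 + 8 + 3 = 28 bits.

Unary([1, 6, 7, 7, 2]) = 1011111101111111011111110110 (28 bits)


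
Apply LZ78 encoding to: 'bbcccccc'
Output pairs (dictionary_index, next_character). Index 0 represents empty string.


LZ78 encoding steps:
Dictionary: {0: ''}
Step 1: w='' (idx 0), next='b' -> output (0, 'b'), add 'b' as idx 1
Step 2: w='b' (idx 1), next='c' -> output (1, 'c'), add 'bc' as idx 2
Step 3: w='' (idx 0), next='c' -> output (0, 'c'), add 'c' as idx 3
Step 4: w='c' (idx 3), next='c' -> output (3, 'c'), add 'cc' as idx 4
Step 5: w='cc' (idx 4), end of input -> output (4, '')


Encoded: [(0, 'b'), (1, 'c'), (0, 'c'), (3, 'c'), (4, '')]


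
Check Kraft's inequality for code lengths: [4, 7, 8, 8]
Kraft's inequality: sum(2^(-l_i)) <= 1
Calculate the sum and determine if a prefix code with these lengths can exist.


Sum = 2^(-4) + 2^(-7) + 2^(-8) + 2^(-8)
    = 0.0625 + 0.0078125 + 0.00390625 + 0.00390625
    = 20/256 = 0.078125
Since 0.078125 <= 1, Kraft's inequality IS satisfied.
A prefix code with these lengths CAN exist.

Kraft sum = 0.078125. Satisfied.


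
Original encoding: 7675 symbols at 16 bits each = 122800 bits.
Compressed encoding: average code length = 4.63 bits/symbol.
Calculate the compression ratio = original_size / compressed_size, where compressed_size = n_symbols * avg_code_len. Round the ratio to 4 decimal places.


original_size = n_symbols * orig_bits = 7675 * 16 = 122800 bits
compressed_size = n_symbols * avg_code_len = 7675 * 4.63 = 35535.25 bits
ratio = original_size / compressed_size = 122800 / 35535.25 = 3.4557

Compression ratio = 3.4557


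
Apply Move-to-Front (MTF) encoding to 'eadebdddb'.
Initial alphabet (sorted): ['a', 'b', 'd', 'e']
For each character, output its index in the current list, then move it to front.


MTF encoding:
'e': index 3 in ['a', 'b', 'd', 'e'] -> ['e', 'a', 'b', 'd']
'a': index 1 in ['e', 'a', 'b', 'd'] -> ['a', 'e', 'b', 'd']
'd': index 3 in ['a', 'e', 'b', 'd'] -> ['d', 'a', 'e', 'b']
'e': index 2 in ['d', 'a', 'e', 'b'] -> ['e', 'd', 'a', 'b']
'b': index 3 in ['e', 'd', 'a', 'b'] -> ['b', 'e', 'd', 'a']
'd': index 2 in ['b', 'e', 'd', 'a'] -> ['d', 'b', 'e', 'a']
'd': index 0 in ['d', 'b', 'e', 'a'] -> ['d', 'b', 'e', 'a']
'd': index 0 in ['d', 'b', 'e', 'a'] -> ['d', 'b', 'e', 'a']
'b': index 1 in ['d', 'b', 'e', 'a'] -> ['b', 'd', 'e', 'a']


Output: [3, 1, 3, 2, 3, 2, 0, 0, 1]


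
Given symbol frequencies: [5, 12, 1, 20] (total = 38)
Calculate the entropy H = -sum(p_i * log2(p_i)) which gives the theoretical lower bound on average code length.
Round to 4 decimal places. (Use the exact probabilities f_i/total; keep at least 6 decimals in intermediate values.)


Per-symbol terms -p_i * log2(p_i) with p_i = f_i/38:
  p = 5/38 = 0.131579: log2(p) = -2.925999, -p*log2(p) = 0.385000
  p = 12/38 = 0.315789: log2(p) = -1.662965, -p*log2(p) = 0.525147
  p = 1/38 = 0.026316: log2(p) = -5.247928, -p*log2(p) = 0.138103
  p = 20/38 = 0.526316: log2(p) = -0.925999, -p*log2(p) = 0.487368
H = 0.385000 + 0.525147 + 0.138103 + 0.487368 = 1.535618

H = 1.5356 bits/symbol


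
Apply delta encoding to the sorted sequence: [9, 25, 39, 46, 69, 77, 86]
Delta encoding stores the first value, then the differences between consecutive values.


First value: 9
Deltas:
  25 - 9 = 16
  39 - 25 = 14
  46 - 39 = 7
  69 - 46 = 23
  77 - 69 = 8
  86 - 77 = 9


Delta encoded: [9, 16, 14, 7, 23, 8, 9]


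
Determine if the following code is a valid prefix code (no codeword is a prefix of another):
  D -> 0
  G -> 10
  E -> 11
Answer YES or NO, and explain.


Checking each pair (does one codeword prefix another?):
  D='0' vs G='10': no prefix
  D='0' vs E='11': no prefix
  G='10' vs D='0': no prefix
  G='10' vs E='11': no prefix
  E='11' vs D='0': no prefix
  E='11' vs G='10': no prefix
No violation found over all pairs.

YES -- this is a valid prefix code. No codeword is a prefix of any other codeword.


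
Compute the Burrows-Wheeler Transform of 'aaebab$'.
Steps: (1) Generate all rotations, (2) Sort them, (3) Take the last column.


Rotations (sorted):
  0: $aaebab -> last char: b
  1: aaebab$ -> last char: $
  2: ab$aaeb -> last char: b
  3: aebab$a -> last char: a
  4: b$aaeba -> last char: a
  5: bab$aae -> last char: e
  6: ebab$aa -> last char: a


BWT = b$baaea


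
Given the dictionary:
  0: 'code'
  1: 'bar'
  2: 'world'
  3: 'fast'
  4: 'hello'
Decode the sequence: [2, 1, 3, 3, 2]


Look up each index in the dictionary:
  2 -> 'world'
  1 -> 'bar'
  3 -> 'fast'
  3 -> 'fast'
  2 -> 'world'

Decoded: "world bar fast fast world"


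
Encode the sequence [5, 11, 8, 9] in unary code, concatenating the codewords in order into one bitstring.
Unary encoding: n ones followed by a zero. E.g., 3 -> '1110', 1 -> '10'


Encode each number as n ones followed by a terminating 0:
  5 -> 111110 (6 bits)
  11 -> 111111111110 (12 bits)
  8 -> 111111110 (9 bits)
  9 -> 1111111110 (10 bits)
Total length = 6 + 12 + 9 + 10 = 37 bits.

Unary([5, 11, 8, 9]) = 1111101111111111101111111101111111110 (37 bits)


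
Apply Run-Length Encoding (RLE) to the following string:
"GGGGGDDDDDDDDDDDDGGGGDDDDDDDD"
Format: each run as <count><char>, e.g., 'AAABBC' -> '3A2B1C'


Scanning runs left to right:
  i=0: run of 'G' x 5 -> '5G'
  i=5: run of 'D' x 12 -> '12D'
  i=17: run of 'G' x 4 -> '4G'
  i=21: run of 'D' x 8 -> '8D'

RLE = 5G12D4G8D


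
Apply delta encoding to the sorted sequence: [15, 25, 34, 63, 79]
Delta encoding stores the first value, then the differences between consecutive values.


First value: 15
Deltas:
  25 - 15 = 10
  34 - 25 = 9
  63 - 34 = 29
  79 - 63 = 16


Delta encoded: [15, 10, 9, 29, 16]


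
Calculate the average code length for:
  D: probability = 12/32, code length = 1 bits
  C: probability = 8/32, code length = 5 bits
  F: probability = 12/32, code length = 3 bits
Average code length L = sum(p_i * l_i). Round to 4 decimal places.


Weighted contributions p_i * l_i:
  D: (12/32) * 1 = 12/32
  C: (8/32) * 5 = 40/32
  F: (12/32) * 3 = 36/32
Sum = (12 + 40 + 36)/32 = 88/32

L = 88/32 = 2.7500 bits/symbol


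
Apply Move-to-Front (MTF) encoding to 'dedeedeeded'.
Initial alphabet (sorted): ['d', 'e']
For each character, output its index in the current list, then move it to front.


MTF encoding:
'd': index 0 in ['d', 'e'] -> ['d', 'e']
'e': index 1 in ['d', 'e'] -> ['e', 'd']
'd': index 1 in ['e', 'd'] -> ['d', 'e']
'e': index 1 in ['d', 'e'] -> ['e', 'd']
'e': index 0 in ['e', 'd'] -> ['e', 'd']
'd': index 1 in ['e', 'd'] -> ['d', 'e']
'e': index 1 in ['d', 'e'] -> ['e', 'd']
'e': index 0 in ['e', 'd'] -> ['e', 'd']
'd': index 1 in ['e', 'd'] -> ['d', 'e']
'e': index 1 in ['d', 'e'] -> ['e', 'd']
'd': index 1 in ['e', 'd'] -> ['d', 'e']


Output: [0, 1, 1, 1, 0, 1, 1, 0, 1, 1, 1]


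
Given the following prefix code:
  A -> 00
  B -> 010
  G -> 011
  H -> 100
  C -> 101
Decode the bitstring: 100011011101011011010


Decoding step by step:
Bits 100 -> H
Bits 011 -> G
Bits 011 -> G
Bits 101 -> C
Bits 011 -> G
Bits 011 -> G
Bits 010 -> B


Decoded message: HGGCGGB


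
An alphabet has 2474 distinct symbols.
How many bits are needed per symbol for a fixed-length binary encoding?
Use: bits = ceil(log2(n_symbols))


log2(2474) = 11.2726
Bracket: 2^11 = 2048 < 2474 <= 2^12 = 4096
So ceil(log2(2474)) = 12

bits = ceil(log2(2474)) = ceil(11.2726) = 12 bits


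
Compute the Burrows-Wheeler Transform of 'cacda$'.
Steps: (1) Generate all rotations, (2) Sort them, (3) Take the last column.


Rotations (sorted):
  0: $cacda -> last char: a
  1: a$cacd -> last char: d
  2: acda$c -> last char: c
  3: cacda$ -> last char: $
  4: cda$ca -> last char: a
  5: da$cac -> last char: c


BWT = adc$ac


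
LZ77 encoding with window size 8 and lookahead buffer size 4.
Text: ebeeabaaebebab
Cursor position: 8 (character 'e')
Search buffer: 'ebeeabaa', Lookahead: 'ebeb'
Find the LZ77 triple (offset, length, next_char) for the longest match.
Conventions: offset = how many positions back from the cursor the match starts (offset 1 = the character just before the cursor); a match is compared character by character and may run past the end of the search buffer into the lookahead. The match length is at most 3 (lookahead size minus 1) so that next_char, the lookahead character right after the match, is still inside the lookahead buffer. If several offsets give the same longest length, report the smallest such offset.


Try each offset into the search buffer:
  offset=1 (pos 7, char 'a'): match length 0
  offset=2 (pos 6, char 'a'): match length 0
  offset=3 (pos 5, char 'b'): match length 0
  offset=4 (pos 4, char 'a'): match length 0
  offset=5 (pos 3, char 'e'): match length 1
  offset=6 (pos 2, char 'e'): match length 1
  offset=7 (pos 1, char 'b'): match length 0
  offset=8 (pos 0, char 'e'): match length 3
Longest match has length 3 at offset 8.
next_char = character at position 8 + 3 = 11 -> 'b'

Best match: offset=8, length=3 (matching 'ebe' starting at position 0)
LZ77 triple: (8, 3, 'b')


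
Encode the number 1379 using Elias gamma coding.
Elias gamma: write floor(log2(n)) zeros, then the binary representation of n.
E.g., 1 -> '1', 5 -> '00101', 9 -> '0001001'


num_bits = floor(log2(1379)) + 1 = 11
leading_zeros = num_bits - 1 = 10
binary(1379) = 10101100011

Elias gamma(1379) = '0000000000' + '10101100011' = 000000000010101100011 (21 bits)


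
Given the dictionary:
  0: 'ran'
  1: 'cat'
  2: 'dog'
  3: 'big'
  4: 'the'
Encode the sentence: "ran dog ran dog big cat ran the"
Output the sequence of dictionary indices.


Look up each word in the dictionary:
  'ran' -> 0
  'dog' -> 2
  'ran' -> 0
  'dog' -> 2
  'big' -> 3
  'cat' -> 1
  'ran' -> 0
  'the' -> 4

Encoded: [0, 2, 0, 2, 3, 1, 0, 4]


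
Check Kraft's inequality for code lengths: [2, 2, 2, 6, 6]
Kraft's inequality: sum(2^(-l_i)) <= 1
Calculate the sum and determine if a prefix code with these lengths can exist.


Sum = 2^(-2) + 2^(-2) + 2^(-2) + 2^(-6) + 2^(-6)
    = 0.25 + 0.25 + 0.25 + 0.015625 + 0.015625
    = 50/64 = 0.78125
Since 0.78125 <= 1, Kraft's inequality IS satisfied.
A prefix code with these lengths CAN exist.

Kraft sum = 0.78125. Satisfied.


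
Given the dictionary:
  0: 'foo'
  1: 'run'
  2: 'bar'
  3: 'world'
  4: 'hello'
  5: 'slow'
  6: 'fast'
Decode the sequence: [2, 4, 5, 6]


Look up each index in the dictionary:
  2 -> 'bar'
  4 -> 'hello'
  5 -> 'slow'
  6 -> 'fast'

Decoded: "bar hello slow fast"


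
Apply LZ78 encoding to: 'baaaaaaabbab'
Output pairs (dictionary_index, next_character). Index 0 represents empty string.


LZ78 encoding steps:
Dictionary: {0: ''}
Step 1: w='' (idx 0), next='b' -> output (0, 'b'), add 'b' as idx 1
Step 2: w='' (idx 0), next='a' -> output (0, 'a'), add 'a' as idx 2
Step 3: w='a' (idx 2), next='a' -> output (2, 'a'), add 'aa' as idx 3
Step 4: w='aa' (idx 3), next='a' -> output (3, 'a'), add 'aaa' as idx 4
Step 5: w='a' (idx 2), next='b' -> output (2, 'b'), add 'ab' as idx 5
Step 6: w='b' (idx 1), next='a' -> output (1, 'a'), add 'ba' as idx 6
Step 7: w='b' (idx 1), end of input -> output (1, '')


Encoded: [(0, 'b'), (0, 'a'), (2, 'a'), (3, 'a'), (2, 'b'), (1, 'a'), (1, '')]


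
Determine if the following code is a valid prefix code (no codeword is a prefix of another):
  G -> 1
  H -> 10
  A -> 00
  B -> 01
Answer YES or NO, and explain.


Checking each pair (does one codeword prefix another?):
  G='1' vs H='10': prefix -- VIOLATION

NO -- this is NOT a valid prefix code. G (1) is a prefix of H (10).


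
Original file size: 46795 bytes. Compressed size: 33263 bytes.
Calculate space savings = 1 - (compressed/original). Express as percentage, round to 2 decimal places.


ratio = compressed/original = 33263/46795 = 0.710824
savings = 1 - ratio = 1 - 0.710824 = 0.289176
as a percentage: 0.289176 * 100 = 28.92%

Space savings = 1 - 33263/46795 = 28.92%


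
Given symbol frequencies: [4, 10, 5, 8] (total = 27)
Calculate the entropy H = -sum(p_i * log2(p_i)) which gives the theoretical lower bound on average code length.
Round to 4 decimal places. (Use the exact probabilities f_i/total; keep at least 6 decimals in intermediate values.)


Per-symbol terms -p_i * log2(p_i) with p_i = f_i/27:
  p = 4/27 = 0.148148: log2(p) = -2.754888, -p*log2(p) = 0.408131
  p = 10/27 = 0.370370: log2(p) = -1.432959, -p*log2(p) = 0.530726
  p = 5/27 = 0.185185: log2(p) = -2.432959, -p*log2(p) = 0.450548
  p = 8/27 = 0.296296: log2(p) = -1.754888, -p*log2(p) = 0.519967
H = 0.408131 + 0.530726 + 0.450548 + 0.519967 = 1.909372

H = 1.9094 bits/symbol


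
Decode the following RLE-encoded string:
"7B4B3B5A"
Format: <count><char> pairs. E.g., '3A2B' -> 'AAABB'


Expanding each <count><char> pair:
  7B -> 'BBBBBBB'
  4B -> 'BBBB'
  3B -> 'BBB'
  5A -> 'AAAAA'

Decoded = BBBBBBBBBBBBBBAAAAA


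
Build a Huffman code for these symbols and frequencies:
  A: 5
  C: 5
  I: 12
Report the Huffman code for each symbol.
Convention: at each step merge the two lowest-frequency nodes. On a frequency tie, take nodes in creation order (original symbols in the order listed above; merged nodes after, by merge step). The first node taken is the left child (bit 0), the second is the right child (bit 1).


Huffman tree construction:
Step 1: Merge A(5) + C(5) = 10
Step 2: Merge (A+C)(10) + I(12) = 22
Read each symbol's code off the tree from the root (left child = 0, right child = 1).

Codes:
  A: 00 (length 2)
  C: 01 (length 2)
  I: 1 (length 1)
Average code length: 32/22 = 1.4545 bits/symbol


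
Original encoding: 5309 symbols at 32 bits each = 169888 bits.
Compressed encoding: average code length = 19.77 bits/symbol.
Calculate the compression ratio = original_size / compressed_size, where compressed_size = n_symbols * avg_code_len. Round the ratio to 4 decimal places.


original_size = n_symbols * orig_bits = 5309 * 32 = 169888 bits
compressed_size = n_symbols * avg_code_len = 5309 * 19.77 = 104958.93 bits
ratio = original_size / compressed_size = 169888 / 104958.93 = 1.6186

Compression ratio = 1.6186


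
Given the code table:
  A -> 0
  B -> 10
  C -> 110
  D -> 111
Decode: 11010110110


Decoding:
110 -> C
10 -> B
110 -> C
110 -> C


Result: CBCC


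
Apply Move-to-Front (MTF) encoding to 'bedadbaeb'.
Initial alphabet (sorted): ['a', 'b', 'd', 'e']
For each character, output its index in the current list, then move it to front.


MTF encoding:
'b': index 1 in ['a', 'b', 'd', 'e'] -> ['b', 'a', 'd', 'e']
'e': index 3 in ['b', 'a', 'd', 'e'] -> ['e', 'b', 'a', 'd']
'd': index 3 in ['e', 'b', 'a', 'd'] -> ['d', 'e', 'b', 'a']
'a': index 3 in ['d', 'e', 'b', 'a'] -> ['a', 'd', 'e', 'b']
'd': index 1 in ['a', 'd', 'e', 'b'] -> ['d', 'a', 'e', 'b']
'b': index 3 in ['d', 'a', 'e', 'b'] -> ['b', 'd', 'a', 'e']
'a': index 2 in ['b', 'd', 'a', 'e'] -> ['a', 'b', 'd', 'e']
'e': index 3 in ['a', 'b', 'd', 'e'] -> ['e', 'a', 'b', 'd']
'b': index 2 in ['e', 'a', 'b', 'd'] -> ['b', 'e', 'a', 'd']


Output: [1, 3, 3, 3, 1, 3, 2, 3, 2]


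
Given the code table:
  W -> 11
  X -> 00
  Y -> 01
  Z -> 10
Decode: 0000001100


Decoding:
00 -> X
00 -> X
00 -> X
11 -> W
00 -> X


Result: XXXWX


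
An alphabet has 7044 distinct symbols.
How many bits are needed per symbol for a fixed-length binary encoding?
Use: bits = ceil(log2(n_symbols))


log2(7044) = 12.7822
Bracket: 2^12 = 4096 < 7044 <= 2^13 = 8192
So ceil(log2(7044)) = 13

bits = ceil(log2(7044)) = ceil(12.7822) = 13 bits


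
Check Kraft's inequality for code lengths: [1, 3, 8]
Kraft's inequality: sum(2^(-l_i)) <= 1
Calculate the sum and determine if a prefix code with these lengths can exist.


Sum = 2^(-1) + 2^(-3) + 2^(-8)
    = 0.5 + 0.125 + 0.00390625
    = 161/256 = 0.62890625
Since 0.62890625 <= 1, Kraft's inequality IS satisfied.
A prefix code with these lengths CAN exist.

Kraft sum = 0.62890625. Satisfied.


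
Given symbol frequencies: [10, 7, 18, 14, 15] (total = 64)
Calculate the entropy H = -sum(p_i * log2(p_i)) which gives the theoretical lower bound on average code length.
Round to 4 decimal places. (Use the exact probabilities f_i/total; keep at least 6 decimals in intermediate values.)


Per-symbol terms -p_i * log2(p_i) with p_i = f_i/64:
  p = 10/64 = 0.156250: log2(p) = -2.678072, -p*log2(p) = 0.418449
  p = 7/64 = 0.109375: log2(p) = -3.192645, -p*log2(p) = 0.349196
  p = 18/64 = 0.281250: log2(p) = -1.830075, -p*log2(p) = 0.514709
  p = 14/64 = 0.218750: log2(p) = -2.192645, -p*log2(p) = 0.479641
  p = 15/64 = 0.234375: log2(p) = -2.093109, -p*log2(p) = 0.490573
H = 0.418449 + 0.349196 + 0.514709 + 0.479641 + 0.490573 = 2.252568

H = 2.2526 bits/symbol


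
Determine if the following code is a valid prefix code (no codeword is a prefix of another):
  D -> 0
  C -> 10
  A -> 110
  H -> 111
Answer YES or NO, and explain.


Checking each pair (does one codeword prefix another?):
  D='0' vs C='10': no prefix
  D='0' vs A='110': no prefix
  D='0' vs H='111': no prefix
  C='10' vs D='0': no prefix
  C='10' vs A='110': no prefix
  C='10' vs H='111': no prefix
  A='110' vs D='0': no prefix
  A='110' vs C='10': no prefix
  A='110' vs H='111': no prefix
  H='111' vs D='0': no prefix
  H='111' vs C='10': no prefix
  H='111' vs A='110': no prefix
No violation found over all pairs.

YES -- this is a valid prefix code. No codeword is a prefix of any other codeword.


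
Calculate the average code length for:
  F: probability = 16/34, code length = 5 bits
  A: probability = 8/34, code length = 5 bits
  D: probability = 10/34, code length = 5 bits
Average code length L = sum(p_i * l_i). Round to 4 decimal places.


Weighted contributions p_i * l_i:
  F: (16/34) * 5 = 80/34
  A: (8/34) * 5 = 40/34
  D: (10/34) * 5 = 50/34
Sum = (80 + 40 + 50)/34 = 170/34

L = 170/34 = 5.0000 bits/symbol


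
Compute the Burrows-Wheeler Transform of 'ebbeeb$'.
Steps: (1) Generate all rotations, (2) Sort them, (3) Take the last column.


Rotations (sorted):
  0: $ebbeeb -> last char: b
  1: b$ebbee -> last char: e
  2: bbeeb$e -> last char: e
  3: beeb$eb -> last char: b
  4: eb$ebbe -> last char: e
  5: ebbeeb$ -> last char: $
  6: eeb$ebb -> last char: b


BWT = beebe$b


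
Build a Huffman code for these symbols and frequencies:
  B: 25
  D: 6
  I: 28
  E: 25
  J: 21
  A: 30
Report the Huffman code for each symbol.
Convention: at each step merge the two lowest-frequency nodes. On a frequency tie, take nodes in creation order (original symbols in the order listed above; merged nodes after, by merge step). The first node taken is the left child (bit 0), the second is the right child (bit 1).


Huffman tree construction:
Step 1: Merge D(6) + J(21) = 27
Step 2: Merge B(25) + E(25) = 50
Step 3: Merge (D+J)(27) + I(28) = 55
Step 4: Merge A(30) + (B+E)(50) = 80
Step 5: Merge ((D+J)+I)(55) + (A+(B+E))(80) = 135
Read each symbol's code off the tree from the root (left child = 0, right child = 1).

Codes:
  B: 110 (length 3)
  D: 000 (length 3)
  I: 01 (length 2)
  E: 111 (length 3)
  J: 001 (length 3)
  A: 10 (length 2)
Average code length: 347/135 = 2.5704 bits/symbol


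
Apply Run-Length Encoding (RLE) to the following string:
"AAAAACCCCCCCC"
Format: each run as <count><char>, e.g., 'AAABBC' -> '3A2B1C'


Scanning runs left to right:
  i=0: run of 'A' x 5 -> '5A'
  i=5: run of 'C' x 8 -> '8C'

RLE = 5A8C


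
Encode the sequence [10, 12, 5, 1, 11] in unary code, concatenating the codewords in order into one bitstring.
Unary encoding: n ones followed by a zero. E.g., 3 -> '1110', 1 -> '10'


Encode each number as n ones followed by a terminating 0:
  10 -> 11111111110 (11 bits)
  12 -> 1111111111110 (13 bits)
  5 -> 111110 (6 bits)
  1 -> 10 (2 bits)
  11 -> 111111111110 (12 bits)
Total length = 11 + 13 + 6 + 2 + 12 = 44 bits.

Unary([10, 12, 5, 1, 11]) = 11111111110111111111111011111010111111111110 (44 bits)


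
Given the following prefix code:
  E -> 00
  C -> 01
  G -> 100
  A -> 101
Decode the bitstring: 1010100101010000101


Decoding step by step:
Bits 101 -> A
Bits 01 -> C
Bits 00 -> E
Bits 101 -> A
Bits 01 -> C
Bits 00 -> E
Bits 00 -> E
Bits 101 -> A


Decoded message: ACEACEEA


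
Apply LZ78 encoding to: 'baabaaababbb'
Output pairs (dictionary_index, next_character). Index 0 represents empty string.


LZ78 encoding steps:
Dictionary: {0: ''}
Step 1: w='' (idx 0), next='b' -> output (0, 'b'), add 'b' as idx 1
Step 2: w='' (idx 0), next='a' -> output (0, 'a'), add 'a' as idx 2
Step 3: w='a' (idx 2), next='b' -> output (2, 'b'), add 'ab' as idx 3
Step 4: w='a' (idx 2), next='a' -> output (2, 'a'), add 'aa' as idx 4
Step 5: w='ab' (idx 3), next='a' -> output (3, 'a'), add 'aba' as idx 5
Step 6: w='b' (idx 1), next='b' -> output (1, 'b'), add 'bb' as idx 6
Step 7: w='b' (idx 1), end of input -> output (1, '')


Encoded: [(0, 'b'), (0, 'a'), (2, 'b'), (2, 'a'), (3, 'a'), (1, 'b'), (1, '')]


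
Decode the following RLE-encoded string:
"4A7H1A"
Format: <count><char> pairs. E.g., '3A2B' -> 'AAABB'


Expanding each <count><char> pair:
  4A -> 'AAAA'
  7H -> 'HHHHHHH'
  1A -> 'A'

Decoded = AAAAHHHHHHHA


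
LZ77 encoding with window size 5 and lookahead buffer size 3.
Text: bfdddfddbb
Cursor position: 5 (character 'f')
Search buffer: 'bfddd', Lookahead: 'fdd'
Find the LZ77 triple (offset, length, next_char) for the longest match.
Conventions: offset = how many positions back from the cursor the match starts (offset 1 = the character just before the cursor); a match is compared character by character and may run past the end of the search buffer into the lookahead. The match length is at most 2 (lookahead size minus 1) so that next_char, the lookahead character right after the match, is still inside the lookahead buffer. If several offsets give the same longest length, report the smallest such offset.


Try each offset into the search buffer:
  offset=1 (pos 4, char 'd'): match length 0
  offset=2 (pos 3, char 'd'): match length 0
  offset=3 (pos 2, char 'd'): match length 0
  offset=4 (pos 1, char 'f'): match length 2
  offset=5 (pos 0, char 'b'): match length 0
Longest match has length 2 at offset 4.
next_char = character at position 5 + 2 = 7 -> 'd'

Best match: offset=4, length=2 (matching 'fd' starting at position 1)
LZ77 triple: (4, 2, 'd')


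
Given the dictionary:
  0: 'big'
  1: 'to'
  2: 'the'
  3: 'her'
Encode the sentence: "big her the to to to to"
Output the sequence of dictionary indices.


Look up each word in the dictionary:
  'big' -> 0
  'her' -> 3
  'the' -> 2
  'to' -> 1
  'to' -> 1
  'to' -> 1
  'to' -> 1

Encoded: [0, 3, 2, 1, 1, 1, 1]


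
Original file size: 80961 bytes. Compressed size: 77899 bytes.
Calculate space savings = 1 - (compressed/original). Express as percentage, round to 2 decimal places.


ratio = compressed/original = 77899/80961 = 0.962179
savings = 1 - ratio = 1 - 0.962179 = 0.037821
as a percentage: 0.037821 * 100 = 3.78%

Space savings = 1 - 77899/80961 = 3.78%


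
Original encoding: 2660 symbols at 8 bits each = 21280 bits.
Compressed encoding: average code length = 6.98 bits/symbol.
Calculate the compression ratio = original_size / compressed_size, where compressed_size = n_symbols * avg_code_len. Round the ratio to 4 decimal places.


original_size = n_symbols * orig_bits = 2660 * 8 = 21280 bits
compressed_size = n_symbols * avg_code_len = 2660 * 6.98 = 18566.8 bits
ratio = original_size / compressed_size = 21280 / 18566.8 = 1.1461

Compression ratio = 1.1461


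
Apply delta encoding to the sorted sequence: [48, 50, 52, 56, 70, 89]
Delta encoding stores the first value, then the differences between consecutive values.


First value: 48
Deltas:
  50 - 48 = 2
  52 - 50 = 2
  56 - 52 = 4
  70 - 56 = 14
  89 - 70 = 19


Delta encoded: [48, 2, 2, 4, 14, 19]


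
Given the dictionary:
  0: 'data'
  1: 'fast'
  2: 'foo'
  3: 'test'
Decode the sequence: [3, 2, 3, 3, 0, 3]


Look up each index in the dictionary:
  3 -> 'test'
  2 -> 'foo'
  3 -> 'test'
  3 -> 'test'
  0 -> 'data'
  3 -> 'test'

Decoded: "test foo test test data test"


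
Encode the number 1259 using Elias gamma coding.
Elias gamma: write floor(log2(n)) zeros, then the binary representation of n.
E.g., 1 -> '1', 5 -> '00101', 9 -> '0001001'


num_bits = floor(log2(1259)) + 1 = 11
leading_zeros = num_bits - 1 = 10
binary(1259) = 10011101011

Elias gamma(1259) = '0000000000' + '10011101011' = 000000000010011101011 (21 bits)


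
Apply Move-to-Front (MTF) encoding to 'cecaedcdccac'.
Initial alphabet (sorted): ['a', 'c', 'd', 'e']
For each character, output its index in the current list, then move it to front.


MTF encoding:
'c': index 1 in ['a', 'c', 'd', 'e'] -> ['c', 'a', 'd', 'e']
'e': index 3 in ['c', 'a', 'd', 'e'] -> ['e', 'c', 'a', 'd']
'c': index 1 in ['e', 'c', 'a', 'd'] -> ['c', 'e', 'a', 'd']
'a': index 2 in ['c', 'e', 'a', 'd'] -> ['a', 'c', 'e', 'd']
'e': index 2 in ['a', 'c', 'e', 'd'] -> ['e', 'a', 'c', 'd']
'd': index 3 in ['e', 'a', 'c', 'd'] -> ['d', 'e', 'a', 'c']
'c': index 3 in ['d', 'e', 'a', 'c'] -> ['c', 'd', 'e', 'a']
'd': index 1 in ['c', 'd', 'e', 'a'] -> ['d', 'c', 'e', 'a']
'c': index 1 in ['d', 'c', 'e', 'a'] -> ['c', 'd', 'e', 'a']
'c': index 0 in ['c', 'd', 'e', 'a'] -> ['c', 'd', 'e', 'a']
'a': index 3 in ['c', 'd', 'e', 'a'] -> ['a', 'c', 'd', 'e']
'c': index 1 in ['a', 'c', 'd', 'e'] -> ['c', 'a', 'd', 'e']


Output: [1, 3, 1, 2, 2, 3, 3, 1, 1, 0, 3, 1]


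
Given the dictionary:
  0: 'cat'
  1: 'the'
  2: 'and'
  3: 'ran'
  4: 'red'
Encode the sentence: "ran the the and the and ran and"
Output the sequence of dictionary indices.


Look up each word in the dictionary:
  'ran' -> 3
  'the' -> 1
  'the' -> 1
  'and' -> 2
  'the' -> 1
  'and' -> 2
  'ran' -> 3
  'and' -> 2

Encoded: [3, 1, 1, 2, 1, 2, 3, 2]


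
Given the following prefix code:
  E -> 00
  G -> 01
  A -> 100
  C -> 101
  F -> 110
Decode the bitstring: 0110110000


Decoding step by step:
Bits 01 -> G
Bits 101 -> C
Bits 100 -> A
Bits 00 -> E


Decoded message: GCAE


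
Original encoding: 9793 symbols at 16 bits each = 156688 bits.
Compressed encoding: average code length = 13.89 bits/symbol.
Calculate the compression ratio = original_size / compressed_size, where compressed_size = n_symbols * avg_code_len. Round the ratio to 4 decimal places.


original_size = n_symbols * orig_bits = 9793 * 16 = 156688 bits
compressed_size = n_symbols * avg_code_len = 9793 * 13.89 = 136024.77 bits
ratio = original_size / compressed_size = 156688 / 136024.77 = 1.1519

Compression ratio = 1.1519


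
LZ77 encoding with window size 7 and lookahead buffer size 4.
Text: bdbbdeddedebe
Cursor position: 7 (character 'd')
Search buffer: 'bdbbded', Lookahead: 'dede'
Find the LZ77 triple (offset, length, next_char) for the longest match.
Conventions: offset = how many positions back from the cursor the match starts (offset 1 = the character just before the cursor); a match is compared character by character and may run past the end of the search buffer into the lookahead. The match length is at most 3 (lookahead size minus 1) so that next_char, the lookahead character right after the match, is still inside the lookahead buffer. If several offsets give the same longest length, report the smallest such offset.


Try each offset into the search buffer:
  offset=1 (pos 6, char 'd'): match length 1
  offset=2 (pos 5, char 'e'): match length 0
  offset=3 (pos 4, char 'd'): match length 3
  offset=4 (pos 3, char 'b'): match length 0
  offset=5 (pos 2, char 'b'): match length 0
  offset=6 (pos 1, char 'd'): match length 1
  offset=7 (pos 0, char 'b'): match length 0
Longest match has length 3 at offset 3.
next_char = character at position 7 + 3 = 10 -> 'e'

Best match: offset=3, length=3 (matching 'ded' starting at position 4)
LZ77 triple: (3, 3, 'e')


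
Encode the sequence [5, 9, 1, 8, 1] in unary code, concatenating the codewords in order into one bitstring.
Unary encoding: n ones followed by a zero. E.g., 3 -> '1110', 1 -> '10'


Encode each number as n ones followed by a terminating 0:
  5 -> 111110 (6 bits)
  9 -> 1111111110 (10 bits)
  1 -> 10 (2 bits)
  8 -> 111111110 (9 bits)
  1 -> 10 (2 bits)
Total length = 6 + 10 + 2 + 9 + 2 = 29 bits.

Unary([5, 9, 1, 8, 1]) = 11111011111111101011111111010 (29 bits)


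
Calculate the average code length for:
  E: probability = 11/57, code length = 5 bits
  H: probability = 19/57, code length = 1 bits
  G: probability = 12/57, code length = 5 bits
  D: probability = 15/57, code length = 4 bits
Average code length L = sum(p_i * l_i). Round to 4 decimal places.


Weighted contributions p_i * l_i:
  E: (11/57) * 5 = 55/57
  H: (19/57) * 1 = 19/57
  G: (12/57) * 5 = 60/57
  D: (15/57) * 4 = 60/57
Sum = (55 + 19 + 60 + 60)/57 = 194/57

L = 194/57 = 3.4035 bits/symbol


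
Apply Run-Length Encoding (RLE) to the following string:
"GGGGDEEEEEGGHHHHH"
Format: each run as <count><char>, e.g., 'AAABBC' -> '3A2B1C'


Scanning runs left to right:
  i=0: run of 'G' x 4 -> '4G'
  i=4: run of 'D' x 1 -> '1D'
  i=5: run of 'E' x 5 -> '5E'
  i=10: run of 'G' x 2 -> '2G'
  i=12: run of 'H' x 5 -> '5H'

RLE = 4G1D5E2G5H


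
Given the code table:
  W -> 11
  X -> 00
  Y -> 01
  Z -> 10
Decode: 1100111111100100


Decoding:
11 -> W
00 -> X
11 -> W
11 -> W
11 -> W
10 -> Z
01 -> Y
00 -> X


Result: WXWWWZYX


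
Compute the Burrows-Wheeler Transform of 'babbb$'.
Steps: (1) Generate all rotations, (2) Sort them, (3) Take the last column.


Rotations (sorted):
  0: $babbb -> last char: b
  1: abbb$b -> last char: b
  2: b$babb -> last char: b
  3: babbb$ -> last char: $
  4: bb$bab -> last char: b
  5: bbb$ba -> last char: a


BWT = bbb$ba


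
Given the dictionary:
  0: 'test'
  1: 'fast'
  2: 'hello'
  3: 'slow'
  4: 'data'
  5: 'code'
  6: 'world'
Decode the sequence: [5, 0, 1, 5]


Look up each index in the dictionary:
  5 -> 'code'
  0 -> 'test'
  1 -> 'fast'
  5 -> 'code'

Decoded: "code test fast code"


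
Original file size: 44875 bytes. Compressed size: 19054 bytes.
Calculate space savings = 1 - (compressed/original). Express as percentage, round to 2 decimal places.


ratio = compressed/original = 19054/44875 = 0.424602
savings = 1 - ratio = 1 - 0.424602 = 0.575398
as a percentage: 0.575398 * 100 = 57.54%

Space savings = 1 - 19054/44875 = 57.54%


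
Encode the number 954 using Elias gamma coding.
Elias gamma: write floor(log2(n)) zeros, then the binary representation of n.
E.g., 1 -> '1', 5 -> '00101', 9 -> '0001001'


num_bits = floor(log2(954)) + 1 = 10
leading_zeros = num_bits - 1 = 9
binary(954) = 1110111010

Elias gamma(954) = '000000000' + '1110111010' = 0000000001110111010 (19 bits)


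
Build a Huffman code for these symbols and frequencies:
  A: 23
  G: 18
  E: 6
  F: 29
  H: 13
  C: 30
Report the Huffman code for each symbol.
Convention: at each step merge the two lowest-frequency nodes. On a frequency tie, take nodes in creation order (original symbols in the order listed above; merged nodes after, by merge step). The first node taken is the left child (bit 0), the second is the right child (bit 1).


Huffman tree construction:
Step 1: Merge E(6) + H(13) = 19
Step 2: Merge G(18) + (E+H)(19) = 37
Step 3: Merge A(23) + F(29) = 52
Step 4: Merge C(30) + (G+(E+H))(37) = 67
Step 5: Merge (A+F)(52) + (C+(G+(E+H)))(67) = 119
Read each symbol's code off the tree from the root (left child = 0, right child = 1).

Codes:
  A: 00 (length 2)
  G: 110 (length 3)
  E: 1110 (length 4)
  F: 01 (length 2)
  H: 1111 (length 4)
  C: 10 (length 2)
Average code length: 294/119 = 2.4706 bits/symbol


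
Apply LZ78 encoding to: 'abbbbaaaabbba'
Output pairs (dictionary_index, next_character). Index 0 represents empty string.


LZ78 encoding steps:
Dictionary: {0: ''}
Step 1: w='' (idx 0), next='a' -> output (0, 'a'), add 'a' as idx 1
Step 2: w='' (idx 0), next='b' -> output (0, 'b'), add 'b' as idx 2
Step 3: w='b' (idx 2), next='b' -> output (2, 'b'), add 'bb' as idx 3
Step 4: w='b' (idx 2), next='a' -> output (2, 'a'), add 'ba' as idx 4
Step 5: w='a' (idx 1), next='a' -> output (1, 'a'), add 'aa' as idx 5
Step 6: w='a' (idx 1), next='b' -> output (1, 'b'), add 'ab' as idx 6
Step 7: w='bb' (idx 3), next='a' -> output (3, 'a'), add 'bba' as idx 7


Encoded: [(0, 'a'), (0, 'b'), (2, 'b'), (2, 'a'), (1, 'a'), (1, 'b'), (3, 'a')]


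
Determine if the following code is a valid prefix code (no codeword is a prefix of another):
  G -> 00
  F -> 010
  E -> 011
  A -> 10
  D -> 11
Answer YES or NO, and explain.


Checking each pair (does one codeword prefix another?):
  G='00' vs F='010': no prefix
  G='00' vs E='011': no prefix
  G='00' vs A='10': no prefix
  G='00' vs D='11': no prefix
  F='010' vs G='00': no prefix
  F='010' vs E='011': no prefix
  F='010' vs A='10': no prefix
  F='010' vs D='11': no prefix
  E='011' vs G='00': no prefix
  E='011' vs F='010': no prefix
  E='011' vs A='10': no prefix
  E='011' vs D='11': no prefix
  A='10' vs G='00': no prefix
  A='10' vs F='010': no prefix
  A='10' vs E='011': no prefix
  A='10' vs D='11': no prefix
  D='11' vs G='00': no prefix
  D='11' vs F='010': no prefix
  D='11' vs E='011': no prefix
  D='11' vs A='10': no prefix
No violation found over all pairs.

YES -- this is a valid prefix code. No codeword is a prefix of any other codeword.


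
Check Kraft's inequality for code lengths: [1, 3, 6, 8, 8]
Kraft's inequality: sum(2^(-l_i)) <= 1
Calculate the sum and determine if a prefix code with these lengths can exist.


Sum = 2^(-1) + 2^(-3) + 2^(-6) + 2^(-8) + 2^(-8)
    = 0.5 + 0.125 + 0.015625 + 0.00390625 + 0.00390625
    = 166/256 = 0.6484375
Since 0.6484375 <= 1, Kraft's inequality IS satisfied.
A prefix code with these lengths CAN exist.

Kraft sum = 0.6484375. Satisfied.


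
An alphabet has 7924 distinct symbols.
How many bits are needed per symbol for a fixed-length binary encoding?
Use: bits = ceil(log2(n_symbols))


log2(7924) = 12.952
Bracket: 2^12 = 4096 < 7924 <= 2^13 = 8192
So ceil(log2(7924)) = 13

bits = ceil(log2(7924)) = ceil(12.952) = 13 bits


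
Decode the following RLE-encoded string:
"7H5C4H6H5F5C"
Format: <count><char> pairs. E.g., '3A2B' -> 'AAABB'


Expanding each <count><char> pair:
  7H -> 'HHHHHHH'
  5C -> 'CCCCC'
  4H -> 'HHHH'
  6H -> 'HHHHHH'
  5F -> 'FFFFF'
  5C -> 'CCCCC'

Decoded = HHHHHHHCCCCCHHHHHHHHHHFFFFFCCCCC


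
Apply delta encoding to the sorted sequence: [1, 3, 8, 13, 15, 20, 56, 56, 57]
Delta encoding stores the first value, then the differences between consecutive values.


First value: 1
Deltas:
  3 - 1 = 2
  8 - 3 = 5
  13 - 8 = 5
  15 - 13 = 2
  20 - 15 = 5
  56 - 20 = 36
  56 - 56 = 0
  57 - 56 = 1


Delta encoded: [1, 2, 5, 5, 2, 5, 36, 0, 1]


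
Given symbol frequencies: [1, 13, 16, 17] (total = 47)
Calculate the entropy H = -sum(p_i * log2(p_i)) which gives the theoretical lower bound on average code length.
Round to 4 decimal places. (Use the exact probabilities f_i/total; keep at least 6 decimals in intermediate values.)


Per-symbol terms -p_i * log2(p_i) with p_i = f_i/47:
  p = 1/47 = 0.021277: log2(p) = -5.554589, -p*log2(p) = 0.118183
  p = 13/47 = 0.276596: log2(p) = -1.854149, -p*log2(p) = 0.512850
  p = 16/47 = 0.340426: log2(p) = -1.554589, -p*log2(p) = 0.529222
  p = 17/47 = 0.361702: log2(p) = -1.467126, -p*log2(p) = 0.530663
H = 0.118183 + 0.512850 + 0.529222 + 0.530663 = 1.690918

H = 1.6909 bits/symbol


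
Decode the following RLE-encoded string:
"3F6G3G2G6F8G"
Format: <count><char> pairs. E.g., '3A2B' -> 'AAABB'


Expanding each <count><char> pair:
  3F -> 'FFF'
  6G -> 'GGGGGG'
  3G -> 'GGG'
  2G -> 'GG'
  6F -> 'FFFFFF'
  8G -> 'GGGGGGGG'

Decoded = FFFGGGGGGGGGGGFFFFFFGGGGGGGG


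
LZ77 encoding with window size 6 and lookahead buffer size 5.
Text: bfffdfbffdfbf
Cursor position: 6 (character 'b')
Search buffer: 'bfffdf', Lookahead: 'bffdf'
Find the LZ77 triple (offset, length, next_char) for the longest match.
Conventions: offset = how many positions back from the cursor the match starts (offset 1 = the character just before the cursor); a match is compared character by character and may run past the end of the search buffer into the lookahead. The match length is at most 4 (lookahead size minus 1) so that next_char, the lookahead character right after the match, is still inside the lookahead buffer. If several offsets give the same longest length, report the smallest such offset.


Try each offset into the search buffer:
  offset=1 (pos 5, char 'f'): match length 0
  offset=2 (pos 4, char 'd'): match length 0
  offset=3 (pos 3, char 'f'): match length 0
  offset=4 (pos 2, char 'f'): match length 0
  offset=5 (pos 1, char 'f'): match length 0
  offset=6 (pos 0, char 'b'): match length 3
Longest match has length 3 at offset 6.
next_char = character at position 6 + 3 = 9 -> 'd'

Best match: offset=6, length=3 (matching 'bff' starting at position 0)
LZ77 triple: (6, 3, 'd')


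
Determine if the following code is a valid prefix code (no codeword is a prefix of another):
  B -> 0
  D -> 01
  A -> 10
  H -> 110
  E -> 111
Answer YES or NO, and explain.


Checking each pair (does one codeword prefix another?):
  B='0' vs D='01': prefix -- VIOLATION

NO -- this is NOT a valid prefix code. B (0) is a prefix of D (01).


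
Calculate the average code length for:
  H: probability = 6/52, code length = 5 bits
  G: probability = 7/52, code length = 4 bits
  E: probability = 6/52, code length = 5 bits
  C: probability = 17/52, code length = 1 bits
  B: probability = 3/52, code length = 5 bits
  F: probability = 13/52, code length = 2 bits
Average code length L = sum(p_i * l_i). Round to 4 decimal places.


Weighted contributions p_i * l_i:
  H: (6/52) * 5 = 30/52
  G: (7/52) * 4 = 28/52
  E: (6/52) * 5 = 30/52
  C: (17/52) * 1 = 17/52
  B: (3/52) * 5 = 15/52
  F: (13/52) * 2 = 26/52
Sum = (30 + 28 + 30 + 17 + 15 + 26)/52 = 146/52

L = 146/52 = 2.8077 bits/symbol
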